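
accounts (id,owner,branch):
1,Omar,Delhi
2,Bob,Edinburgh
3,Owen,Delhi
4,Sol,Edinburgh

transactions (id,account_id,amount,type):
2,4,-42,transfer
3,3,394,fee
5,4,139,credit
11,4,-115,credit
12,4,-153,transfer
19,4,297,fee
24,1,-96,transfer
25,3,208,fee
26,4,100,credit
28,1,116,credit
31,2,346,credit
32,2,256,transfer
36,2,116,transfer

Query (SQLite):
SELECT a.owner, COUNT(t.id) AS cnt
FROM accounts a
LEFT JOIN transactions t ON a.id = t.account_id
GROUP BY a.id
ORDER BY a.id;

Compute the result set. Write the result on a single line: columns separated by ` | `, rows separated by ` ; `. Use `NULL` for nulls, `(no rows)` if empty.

Omar | 2 ; Bob | 3 ; Owen | 2 ; Sol | 6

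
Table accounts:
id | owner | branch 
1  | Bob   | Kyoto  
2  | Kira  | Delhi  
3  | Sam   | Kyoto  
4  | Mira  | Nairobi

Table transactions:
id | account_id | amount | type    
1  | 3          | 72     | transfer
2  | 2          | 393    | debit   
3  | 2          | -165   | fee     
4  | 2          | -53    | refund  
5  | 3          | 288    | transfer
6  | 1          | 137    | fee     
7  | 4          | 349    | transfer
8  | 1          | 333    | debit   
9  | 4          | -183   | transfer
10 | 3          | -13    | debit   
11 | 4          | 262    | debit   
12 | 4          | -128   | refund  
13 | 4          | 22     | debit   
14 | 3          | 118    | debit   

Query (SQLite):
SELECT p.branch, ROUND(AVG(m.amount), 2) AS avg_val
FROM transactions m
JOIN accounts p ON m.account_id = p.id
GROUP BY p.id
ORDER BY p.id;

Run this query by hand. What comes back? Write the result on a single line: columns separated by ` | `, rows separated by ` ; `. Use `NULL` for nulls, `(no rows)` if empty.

Join each transactions row to its accounts via account_id.
Group joined rows by accounts.id; compute ROUND(AVG(m.amount), 2) per group.
  1: ids {6, 8} → ROUND(AVG(m.amount), 2)=235
  2: ids {2, 3, 4} → ROUND(AVG(m.amount), 2)=58.33
  3: ids {1, 5, 10, 14} → ROUND(AVG(m.amount), 2)=116.25
  4: ids {7, 9, 11, 12, 13} → ROUND(AVG(m.amount), 2)=64.4

Kyoto | 235 ; Delhi | 58.33 ; Kyoto | 116.25 ; Nairobi | 64.4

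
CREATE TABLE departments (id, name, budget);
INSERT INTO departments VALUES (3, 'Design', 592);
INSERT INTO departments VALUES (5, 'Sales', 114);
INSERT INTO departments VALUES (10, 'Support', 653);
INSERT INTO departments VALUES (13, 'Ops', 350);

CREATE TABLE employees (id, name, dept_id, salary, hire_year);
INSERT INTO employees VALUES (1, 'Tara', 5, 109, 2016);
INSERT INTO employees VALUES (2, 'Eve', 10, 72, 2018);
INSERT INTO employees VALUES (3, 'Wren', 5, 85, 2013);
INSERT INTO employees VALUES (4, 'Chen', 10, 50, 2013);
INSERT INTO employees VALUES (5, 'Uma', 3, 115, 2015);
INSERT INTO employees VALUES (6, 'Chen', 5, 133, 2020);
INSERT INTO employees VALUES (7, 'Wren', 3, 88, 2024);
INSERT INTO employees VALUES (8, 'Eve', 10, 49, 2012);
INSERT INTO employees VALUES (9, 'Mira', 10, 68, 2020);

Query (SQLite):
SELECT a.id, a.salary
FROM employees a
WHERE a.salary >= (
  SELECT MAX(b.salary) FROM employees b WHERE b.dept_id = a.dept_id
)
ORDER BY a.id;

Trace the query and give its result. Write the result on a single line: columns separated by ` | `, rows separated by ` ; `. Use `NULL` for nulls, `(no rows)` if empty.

2 | 72 ; 5 | 115 ; 6 | 133

For each employees row a, compute MAX(salary) over rows sharing a.dept_id.
Keep row a if a.salary >= that per-group MAX.
  dept_id=3: MAX(salary) = 115
  dept_id=5: MAX(salary) = 133
  dept_id=10: MAX(salary) = 72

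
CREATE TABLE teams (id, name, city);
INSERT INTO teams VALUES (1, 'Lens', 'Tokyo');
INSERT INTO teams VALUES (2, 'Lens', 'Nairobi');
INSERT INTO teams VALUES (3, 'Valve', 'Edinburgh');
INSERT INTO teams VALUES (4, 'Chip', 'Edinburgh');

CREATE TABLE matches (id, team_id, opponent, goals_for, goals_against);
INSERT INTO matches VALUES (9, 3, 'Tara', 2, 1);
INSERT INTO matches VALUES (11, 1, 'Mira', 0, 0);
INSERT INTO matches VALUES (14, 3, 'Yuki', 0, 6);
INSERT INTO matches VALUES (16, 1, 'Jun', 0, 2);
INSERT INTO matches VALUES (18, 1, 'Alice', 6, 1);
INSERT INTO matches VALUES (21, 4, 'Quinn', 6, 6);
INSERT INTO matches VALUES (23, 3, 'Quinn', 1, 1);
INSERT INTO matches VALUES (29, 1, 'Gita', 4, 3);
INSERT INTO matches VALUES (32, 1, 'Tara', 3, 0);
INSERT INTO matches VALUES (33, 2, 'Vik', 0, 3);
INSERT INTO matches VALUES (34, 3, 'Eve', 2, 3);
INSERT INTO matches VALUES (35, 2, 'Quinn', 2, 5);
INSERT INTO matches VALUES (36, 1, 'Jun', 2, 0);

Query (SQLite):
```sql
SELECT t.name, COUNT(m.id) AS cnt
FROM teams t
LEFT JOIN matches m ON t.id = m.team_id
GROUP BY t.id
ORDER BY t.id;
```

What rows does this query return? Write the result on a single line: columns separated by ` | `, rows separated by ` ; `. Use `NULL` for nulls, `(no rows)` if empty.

LEFT JOIN keeps every teams row; unmatched ones get NULL for matches columns.
Group by teams.id and compute COUNT(m.id). COUNT(col) of an all-NULL group is 0.
  1: ids {11, 16, 18, 29, 32, 36} → COUNT(m.id)=6
  2: ids {33, 35} → COUNT(m.id)=2
  3: ids {9, 14, 23, 34} → COUNT(m.id)=4
  4: ids {21} → COUNT(m.id)=1

Lens | 6 ; Lens | 2 ; Valve | 4 ; Chip | 1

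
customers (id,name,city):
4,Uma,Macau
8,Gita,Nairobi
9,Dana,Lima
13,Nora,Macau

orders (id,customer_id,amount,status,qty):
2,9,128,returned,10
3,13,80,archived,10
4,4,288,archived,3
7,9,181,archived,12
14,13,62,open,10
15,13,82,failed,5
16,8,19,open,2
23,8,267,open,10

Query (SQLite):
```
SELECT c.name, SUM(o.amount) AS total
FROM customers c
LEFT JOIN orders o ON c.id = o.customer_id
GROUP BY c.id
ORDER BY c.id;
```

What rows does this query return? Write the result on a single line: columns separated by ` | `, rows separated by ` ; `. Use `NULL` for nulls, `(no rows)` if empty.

Uma | 288 ; Gita | 286 ; Dana | 309 ; Nora | 224

LEFT JOIN keeps every customers row; unmatched ones get NULL for orders columns.
Group by customers.id and compute SUM(o.amount). SUM over an all-NULL group is NULL.
  4: ids {4} → SUM(o.amount)=288
  8: ids {16, 23} → SUM(o.amount)=286
  9: ids {2, 7} → SUM(o.amount)=309
  13: ids {3, 14, 15} → SUM(o.amount)=224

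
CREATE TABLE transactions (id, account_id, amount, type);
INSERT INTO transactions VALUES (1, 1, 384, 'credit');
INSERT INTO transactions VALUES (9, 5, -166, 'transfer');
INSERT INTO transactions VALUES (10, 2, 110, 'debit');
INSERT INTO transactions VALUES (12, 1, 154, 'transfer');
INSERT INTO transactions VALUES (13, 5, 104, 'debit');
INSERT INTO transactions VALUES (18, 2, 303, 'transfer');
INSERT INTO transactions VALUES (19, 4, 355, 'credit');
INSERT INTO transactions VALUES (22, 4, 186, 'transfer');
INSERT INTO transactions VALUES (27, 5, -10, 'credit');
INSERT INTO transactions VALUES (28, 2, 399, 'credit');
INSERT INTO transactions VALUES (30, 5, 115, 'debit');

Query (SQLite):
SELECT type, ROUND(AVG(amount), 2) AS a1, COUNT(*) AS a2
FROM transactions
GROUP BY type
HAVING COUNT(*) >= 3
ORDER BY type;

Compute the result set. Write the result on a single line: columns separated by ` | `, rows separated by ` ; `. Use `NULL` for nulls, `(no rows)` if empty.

credit | 282 | 4 ; debit | 109.67 | 3 ; transfer | 119.25 | 4

Group transactions by type.
Per group compute: ROUND(AVG(amount), 2), COUNT(*).
HAVING: drop groups with fewer than 3 rows.
  credit: ids {1, 19, 27, 28} → ROUND(AVG(amount), 2)=282, COUNT(*)=4
  debit: ids {10, 13, 30} → ROUND(AVG(amount), 2)=109.67, COUNT(*)=3
  transfer: ids {9, 12, 18, 22} → ROUND(AVG(amount), 2)=119.25, COUNT(*)=4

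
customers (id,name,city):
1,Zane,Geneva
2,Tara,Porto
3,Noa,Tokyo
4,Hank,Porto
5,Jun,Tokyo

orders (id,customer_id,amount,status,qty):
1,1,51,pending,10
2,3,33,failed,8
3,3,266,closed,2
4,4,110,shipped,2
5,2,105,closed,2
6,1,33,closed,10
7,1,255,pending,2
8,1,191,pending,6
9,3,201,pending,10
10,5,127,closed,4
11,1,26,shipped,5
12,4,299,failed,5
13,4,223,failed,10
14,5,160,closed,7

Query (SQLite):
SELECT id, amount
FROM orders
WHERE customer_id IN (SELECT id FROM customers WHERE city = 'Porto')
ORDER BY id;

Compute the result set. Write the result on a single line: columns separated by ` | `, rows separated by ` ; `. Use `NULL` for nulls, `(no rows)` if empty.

4 | 110 ; 5 | 105 ; 12 | 299 ; 13 | 223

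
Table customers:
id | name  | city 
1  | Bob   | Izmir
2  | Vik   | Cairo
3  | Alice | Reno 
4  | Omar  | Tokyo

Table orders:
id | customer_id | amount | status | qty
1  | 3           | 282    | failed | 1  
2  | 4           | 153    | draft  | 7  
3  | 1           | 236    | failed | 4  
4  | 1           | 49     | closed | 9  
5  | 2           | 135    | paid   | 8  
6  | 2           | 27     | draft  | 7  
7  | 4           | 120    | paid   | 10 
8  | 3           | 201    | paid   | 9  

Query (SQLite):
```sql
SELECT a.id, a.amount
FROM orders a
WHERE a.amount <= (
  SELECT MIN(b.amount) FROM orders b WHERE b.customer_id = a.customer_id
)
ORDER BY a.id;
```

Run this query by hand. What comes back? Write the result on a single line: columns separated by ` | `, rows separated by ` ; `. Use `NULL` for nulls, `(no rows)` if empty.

For each orders row a, compute MIN(amount) over rows sharing a.customer_id.
Keep row a if a.amount <= that per-group MIN.
  customer_id=1: MIN(amount) = 49
  customer_id=2: MIN(amount) = 27
  customer_id=3: MIN(amount) = 201
  customer_id=4: MIN(amount) = 120

4 | 49 ; 6 | 27 ; 7 | 120 ; 8 | 201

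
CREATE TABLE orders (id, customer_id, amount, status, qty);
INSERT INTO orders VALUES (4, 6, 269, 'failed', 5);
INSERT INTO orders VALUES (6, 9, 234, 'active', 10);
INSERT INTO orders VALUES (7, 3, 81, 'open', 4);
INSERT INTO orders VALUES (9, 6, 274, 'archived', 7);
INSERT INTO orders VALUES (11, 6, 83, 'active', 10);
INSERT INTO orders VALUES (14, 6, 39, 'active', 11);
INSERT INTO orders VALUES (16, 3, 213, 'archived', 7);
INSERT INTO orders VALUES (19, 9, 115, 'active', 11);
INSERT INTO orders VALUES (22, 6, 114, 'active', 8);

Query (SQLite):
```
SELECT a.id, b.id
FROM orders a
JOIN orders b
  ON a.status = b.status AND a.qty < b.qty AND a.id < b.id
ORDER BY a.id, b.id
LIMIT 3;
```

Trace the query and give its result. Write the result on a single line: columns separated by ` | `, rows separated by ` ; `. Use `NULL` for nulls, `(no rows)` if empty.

Pairs (a,b) with same status, a.qty < b.qty, a.id < b.id.
status groups: active:{6,11,14,19,22} archived:{9,16} failed:{4} open:{7}
Ordered by (a.id, b.id); first 3.

6 | 14 ; 6 | 19 ; 11 | 14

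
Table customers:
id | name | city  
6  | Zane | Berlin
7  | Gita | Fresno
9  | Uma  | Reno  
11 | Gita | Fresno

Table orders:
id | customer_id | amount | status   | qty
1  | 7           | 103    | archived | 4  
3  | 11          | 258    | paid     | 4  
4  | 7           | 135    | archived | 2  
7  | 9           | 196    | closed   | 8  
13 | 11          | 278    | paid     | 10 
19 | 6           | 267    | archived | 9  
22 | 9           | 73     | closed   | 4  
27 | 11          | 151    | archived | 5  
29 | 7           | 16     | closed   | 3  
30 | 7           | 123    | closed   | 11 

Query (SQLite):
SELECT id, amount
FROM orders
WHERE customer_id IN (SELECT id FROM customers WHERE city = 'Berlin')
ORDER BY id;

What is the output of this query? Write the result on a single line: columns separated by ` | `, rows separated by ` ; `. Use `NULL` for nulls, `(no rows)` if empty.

Inner query: customers.id where city = 'Berlin'.
Outer: keep orders rows whose customer_id is in that set.
Inner query → {6}

19 | 267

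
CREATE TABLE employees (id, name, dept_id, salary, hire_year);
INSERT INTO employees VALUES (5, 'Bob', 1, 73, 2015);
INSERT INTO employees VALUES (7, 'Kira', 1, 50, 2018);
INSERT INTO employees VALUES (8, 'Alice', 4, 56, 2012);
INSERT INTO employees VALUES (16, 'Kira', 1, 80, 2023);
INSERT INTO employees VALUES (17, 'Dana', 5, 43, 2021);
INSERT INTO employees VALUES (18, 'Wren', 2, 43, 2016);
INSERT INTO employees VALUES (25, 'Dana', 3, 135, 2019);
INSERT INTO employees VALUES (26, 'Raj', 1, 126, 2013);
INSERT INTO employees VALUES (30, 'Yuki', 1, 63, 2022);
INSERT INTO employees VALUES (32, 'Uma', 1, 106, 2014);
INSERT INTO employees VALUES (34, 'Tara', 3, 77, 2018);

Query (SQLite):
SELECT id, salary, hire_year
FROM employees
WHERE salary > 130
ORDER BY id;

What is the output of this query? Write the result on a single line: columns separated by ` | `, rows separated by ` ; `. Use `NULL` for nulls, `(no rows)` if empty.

salary > 130: ids {25}

25 | 135 | 2019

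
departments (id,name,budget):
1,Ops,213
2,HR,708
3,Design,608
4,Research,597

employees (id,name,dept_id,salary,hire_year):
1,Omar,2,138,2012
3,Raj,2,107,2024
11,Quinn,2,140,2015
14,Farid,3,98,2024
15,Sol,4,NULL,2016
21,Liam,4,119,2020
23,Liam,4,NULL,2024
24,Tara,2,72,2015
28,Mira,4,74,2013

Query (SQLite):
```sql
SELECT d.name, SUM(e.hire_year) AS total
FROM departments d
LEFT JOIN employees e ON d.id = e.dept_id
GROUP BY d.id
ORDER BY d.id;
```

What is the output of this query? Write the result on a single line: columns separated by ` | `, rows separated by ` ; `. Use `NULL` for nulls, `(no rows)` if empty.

LEFT JOIN keeps every departments row; unmatched ones get NULL for employees columns.
Group by departments.id and compute SUM(e.hire_year). SUM over an all-NULL group is NULL.
  1: ids {—} → SUM(e.hire_year)=NULL
  2: ids {1, 3, 11, 24} → SUM(e.hire_year)=8066
  3: ids {14} → SUM(e.hire_year)=2024
  4: ids {15, 21, 23, 28} → SUM(e.hire_year)=8073

Ops | NULL ; HR | 8066 ; Design | 2024 ; Research | 8073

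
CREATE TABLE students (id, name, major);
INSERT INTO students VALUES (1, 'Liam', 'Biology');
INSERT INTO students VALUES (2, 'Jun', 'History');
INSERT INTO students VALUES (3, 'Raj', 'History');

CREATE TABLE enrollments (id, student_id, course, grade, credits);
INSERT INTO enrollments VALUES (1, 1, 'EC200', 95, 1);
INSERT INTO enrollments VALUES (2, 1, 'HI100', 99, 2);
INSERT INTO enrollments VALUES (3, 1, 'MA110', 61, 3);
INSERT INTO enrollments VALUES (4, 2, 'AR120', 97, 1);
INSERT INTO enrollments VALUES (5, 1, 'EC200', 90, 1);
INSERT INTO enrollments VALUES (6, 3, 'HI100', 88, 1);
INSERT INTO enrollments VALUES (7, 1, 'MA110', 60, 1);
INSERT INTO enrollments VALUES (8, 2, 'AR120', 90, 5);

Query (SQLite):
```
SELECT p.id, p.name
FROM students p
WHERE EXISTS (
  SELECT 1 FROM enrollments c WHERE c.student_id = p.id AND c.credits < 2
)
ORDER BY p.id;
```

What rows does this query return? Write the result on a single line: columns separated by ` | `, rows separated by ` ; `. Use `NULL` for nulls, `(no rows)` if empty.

For each students row, check whether any enrollments with matching student_id has credits < 2.
Keep rows where that is true.

1 | Liam ; 2 | Jun ; 3 | Raj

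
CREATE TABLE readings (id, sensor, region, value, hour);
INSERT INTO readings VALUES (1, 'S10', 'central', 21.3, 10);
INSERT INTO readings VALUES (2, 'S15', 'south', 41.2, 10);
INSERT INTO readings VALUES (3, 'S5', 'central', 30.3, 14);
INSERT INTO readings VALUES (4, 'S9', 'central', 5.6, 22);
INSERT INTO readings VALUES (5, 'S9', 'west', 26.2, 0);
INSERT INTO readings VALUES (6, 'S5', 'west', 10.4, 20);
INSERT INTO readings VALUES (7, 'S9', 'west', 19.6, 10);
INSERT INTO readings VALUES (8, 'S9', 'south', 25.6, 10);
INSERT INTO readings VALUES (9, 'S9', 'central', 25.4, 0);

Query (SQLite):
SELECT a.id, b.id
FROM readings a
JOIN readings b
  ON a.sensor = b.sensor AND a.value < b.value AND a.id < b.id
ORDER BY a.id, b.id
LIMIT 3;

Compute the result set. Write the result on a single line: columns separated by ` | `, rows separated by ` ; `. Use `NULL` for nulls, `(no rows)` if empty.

4 | 5 ; 4 | 7 ; 4 | 8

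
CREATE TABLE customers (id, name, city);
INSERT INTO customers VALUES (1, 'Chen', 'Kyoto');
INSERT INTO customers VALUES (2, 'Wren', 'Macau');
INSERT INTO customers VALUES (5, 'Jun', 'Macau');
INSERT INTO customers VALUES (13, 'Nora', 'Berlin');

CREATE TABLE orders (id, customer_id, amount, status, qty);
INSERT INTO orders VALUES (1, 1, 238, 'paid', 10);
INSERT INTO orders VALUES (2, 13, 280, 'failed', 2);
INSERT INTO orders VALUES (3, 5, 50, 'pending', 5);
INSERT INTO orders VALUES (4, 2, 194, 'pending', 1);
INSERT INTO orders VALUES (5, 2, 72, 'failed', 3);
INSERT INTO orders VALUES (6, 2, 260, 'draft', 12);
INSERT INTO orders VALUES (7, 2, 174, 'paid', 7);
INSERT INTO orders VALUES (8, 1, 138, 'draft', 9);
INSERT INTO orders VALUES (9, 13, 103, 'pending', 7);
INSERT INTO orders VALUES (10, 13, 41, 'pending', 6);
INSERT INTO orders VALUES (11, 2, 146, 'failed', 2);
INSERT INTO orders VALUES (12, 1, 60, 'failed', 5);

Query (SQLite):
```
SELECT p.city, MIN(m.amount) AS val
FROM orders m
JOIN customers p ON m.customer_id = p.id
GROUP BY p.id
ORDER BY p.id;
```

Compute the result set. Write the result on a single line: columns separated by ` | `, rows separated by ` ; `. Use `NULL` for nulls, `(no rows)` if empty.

Kyoto | 60 ; Macau | 72 ; Macau | 50 ; Berlin | 41

Join each orders row to its customers via customer_id.
Group joined rows by customers.id; compute MIN(m.amount) per group.
  1: ids {1, 8, 12} → MIN(m.amount)=60
  2: ids {4, 5, 6, 7, 11} → MIN(m.amount)=72
  5: ids {3} → MIN(m.amount)=50
  13: ids {2, 9, 10} → MIN(m.amount)=41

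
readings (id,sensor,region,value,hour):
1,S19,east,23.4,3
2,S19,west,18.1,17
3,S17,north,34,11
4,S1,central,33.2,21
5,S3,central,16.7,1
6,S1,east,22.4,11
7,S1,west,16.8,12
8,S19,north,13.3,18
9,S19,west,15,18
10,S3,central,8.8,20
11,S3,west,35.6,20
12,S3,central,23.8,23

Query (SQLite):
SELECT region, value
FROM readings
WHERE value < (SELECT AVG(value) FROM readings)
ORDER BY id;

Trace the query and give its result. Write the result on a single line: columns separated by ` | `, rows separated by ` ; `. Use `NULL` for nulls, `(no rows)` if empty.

west | 18.1 ; central | 16.7 ; west | 16.8 ; north | 13.3 ; west | 15 ; central | 8.8

Scalar subquery: AVG(value) over all readings rows = 21.758333 (≈; comparison uses full precision).
Keep rows where value < that value.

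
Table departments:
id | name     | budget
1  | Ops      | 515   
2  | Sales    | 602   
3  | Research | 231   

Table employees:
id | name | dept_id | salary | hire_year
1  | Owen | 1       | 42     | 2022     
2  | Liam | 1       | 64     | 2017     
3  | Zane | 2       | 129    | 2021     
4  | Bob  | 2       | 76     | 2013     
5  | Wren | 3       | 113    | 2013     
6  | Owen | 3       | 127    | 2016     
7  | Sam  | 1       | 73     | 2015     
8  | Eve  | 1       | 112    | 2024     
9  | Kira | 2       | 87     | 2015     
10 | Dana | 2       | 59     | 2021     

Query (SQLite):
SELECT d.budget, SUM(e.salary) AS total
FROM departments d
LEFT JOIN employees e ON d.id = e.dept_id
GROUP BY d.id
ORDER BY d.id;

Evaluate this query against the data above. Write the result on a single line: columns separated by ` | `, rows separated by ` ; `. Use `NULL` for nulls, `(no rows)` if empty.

LEFT JOIN keeps every departments row; unmatched ones get NULL for employees columns.
Group by departments.id and compute SUM(e.salary). SUM over an all-NULL group is NULL.
  1: ids {1, 2, 7, 8} → SUM(e.salary)=291
  2: ids {3, 4, 9, 10} → SUM(e.salary)=351
  3: ids {5, 6} → SUM(e.salary)=240

515 | 291 ; 602 | 351 ; 231 | 240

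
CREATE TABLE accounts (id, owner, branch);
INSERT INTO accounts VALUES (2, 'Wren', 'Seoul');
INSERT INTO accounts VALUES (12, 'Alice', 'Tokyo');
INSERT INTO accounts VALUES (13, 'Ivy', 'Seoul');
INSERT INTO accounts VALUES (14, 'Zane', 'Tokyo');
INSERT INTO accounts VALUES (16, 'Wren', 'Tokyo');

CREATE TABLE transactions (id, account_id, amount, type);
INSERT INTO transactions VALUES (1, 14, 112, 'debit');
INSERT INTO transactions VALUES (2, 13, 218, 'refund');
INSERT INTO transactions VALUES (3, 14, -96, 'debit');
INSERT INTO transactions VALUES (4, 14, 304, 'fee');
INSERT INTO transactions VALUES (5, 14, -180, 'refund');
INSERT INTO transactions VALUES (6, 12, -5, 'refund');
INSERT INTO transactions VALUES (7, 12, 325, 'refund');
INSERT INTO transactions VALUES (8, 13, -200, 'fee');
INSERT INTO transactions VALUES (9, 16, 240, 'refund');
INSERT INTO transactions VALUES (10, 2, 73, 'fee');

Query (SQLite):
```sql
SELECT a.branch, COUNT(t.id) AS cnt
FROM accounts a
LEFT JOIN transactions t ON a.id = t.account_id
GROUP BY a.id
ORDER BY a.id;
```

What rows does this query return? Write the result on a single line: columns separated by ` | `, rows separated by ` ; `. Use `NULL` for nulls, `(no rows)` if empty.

Seoul | 1 ; Tokyo | 2 ; Seoul | 2 ; Tokyo | 4 ; Tokyo | 1

LEFT JOIN keeps every accounts row; unmatched ones get NULL for transactions columns.
Group by accounts.id and compute COUNT(t.id). COUNT(col) of an all-NULL group is 0.
  2: ids {10} → COUNT(t.id)=1
  12: ids {6, 7} → COUNT(t.id)=2
  13: ids {2, 8} → COUNT(t.id)=2
  14: ids {1, 3, 4, 5} → COUNT(t.id)=4
  16: ids {9} → COUNT(t.id)=1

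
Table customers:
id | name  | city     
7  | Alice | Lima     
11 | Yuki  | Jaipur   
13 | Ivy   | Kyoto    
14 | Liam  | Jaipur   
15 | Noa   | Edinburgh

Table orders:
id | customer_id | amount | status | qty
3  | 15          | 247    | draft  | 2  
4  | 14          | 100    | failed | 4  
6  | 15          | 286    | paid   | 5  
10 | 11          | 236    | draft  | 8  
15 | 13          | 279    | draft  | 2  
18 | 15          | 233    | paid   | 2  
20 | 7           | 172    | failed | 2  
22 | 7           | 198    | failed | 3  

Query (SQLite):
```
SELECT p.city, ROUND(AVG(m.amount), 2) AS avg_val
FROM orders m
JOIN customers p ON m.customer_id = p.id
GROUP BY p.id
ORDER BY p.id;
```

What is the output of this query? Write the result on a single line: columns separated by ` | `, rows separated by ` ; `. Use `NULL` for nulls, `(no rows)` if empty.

Lima | 185 ; Jaipur | 236 ; Kyoto | 279 ; Jaipur | 100 ; Edinburgh | 255.33

Join each orders row to its customers via customer_id.
Group joined rows by customers.id; compute ROUND(AVG(m.amount), 2) per group.
  7: ids {20, 22} → ROUND(AVG(m.amount), 2)=185
  11: ids {10} → ROUND(AVG(m.amount), 2)=236
  13: ids {15} → ROUND(AVG(m.amount), 2)=279
  14: ids {4} → ROUND(AVG(m.amount), 2)=100
  15: ids {3, 6, 18} → ROUND(AVG(m.amount), 2)=255.33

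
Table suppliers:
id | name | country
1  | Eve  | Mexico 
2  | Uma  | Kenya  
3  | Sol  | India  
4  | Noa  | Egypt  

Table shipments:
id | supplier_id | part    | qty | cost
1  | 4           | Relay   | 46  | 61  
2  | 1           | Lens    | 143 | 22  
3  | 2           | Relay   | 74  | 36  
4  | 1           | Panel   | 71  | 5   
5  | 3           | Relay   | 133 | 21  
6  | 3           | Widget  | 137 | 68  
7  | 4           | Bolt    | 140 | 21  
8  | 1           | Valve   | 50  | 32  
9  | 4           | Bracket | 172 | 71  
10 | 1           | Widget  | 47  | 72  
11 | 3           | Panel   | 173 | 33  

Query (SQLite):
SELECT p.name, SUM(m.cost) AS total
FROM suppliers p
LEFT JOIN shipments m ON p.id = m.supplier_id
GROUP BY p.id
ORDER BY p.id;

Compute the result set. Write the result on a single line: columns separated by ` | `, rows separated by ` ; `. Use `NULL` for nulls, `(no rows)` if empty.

Eve | 131 ; Uma | 36 ; Sol | 122 ; Noa | 153

LEFT JOIN keeps every suppliers row; unmatched ones get NULL for shipments columns.
Group by suppliers.id and compute SUM(m.cost). SUM over an all-NULL group is NULL.
  1: ids {2, 4, 8, 10} → SUM(m.cost)=131
  2: ids {3} → SUM(m.cost)=36
  3: ids {5, 6, 11} → SUM(m.cost)=122
  4: ids {1, 7, 9} → SUM(m.cost)=153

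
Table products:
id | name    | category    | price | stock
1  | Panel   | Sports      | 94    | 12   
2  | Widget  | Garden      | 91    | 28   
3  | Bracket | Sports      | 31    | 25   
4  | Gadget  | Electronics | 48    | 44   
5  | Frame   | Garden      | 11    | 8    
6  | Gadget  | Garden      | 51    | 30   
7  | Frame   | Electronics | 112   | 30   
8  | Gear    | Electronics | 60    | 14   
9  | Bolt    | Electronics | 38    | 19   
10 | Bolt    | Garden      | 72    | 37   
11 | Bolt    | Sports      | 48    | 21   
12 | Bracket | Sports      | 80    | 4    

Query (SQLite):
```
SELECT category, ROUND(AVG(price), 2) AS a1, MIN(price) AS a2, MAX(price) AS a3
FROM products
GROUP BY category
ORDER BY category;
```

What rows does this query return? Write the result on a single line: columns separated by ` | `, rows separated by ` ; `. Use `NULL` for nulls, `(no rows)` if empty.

Group products by category.
Per group compute: ROUND(AVG(price), 2), MIN(price), MAX(price).
  Electronics: ids {4, 7, 8, 9} → ROUND(AVG(price), 2)=64.5, MIN(price)=38, MAX(price)=112
  Garden: ids {2, 5, 6, 10} → ROUND(AVG(price), 2)=56.25, MIN(price)=11, MAX(price)=91
  Sports: ids {1, 3, 11, 12} → ROUND(AVG(price), 2)=63.25, MIN(price)=31, MAX(price)=94

Electronics | 64.5 | 38 | 112 ; Garden | 56.25 | 11 | 91 ; Sports | 63.25 | 31 | 94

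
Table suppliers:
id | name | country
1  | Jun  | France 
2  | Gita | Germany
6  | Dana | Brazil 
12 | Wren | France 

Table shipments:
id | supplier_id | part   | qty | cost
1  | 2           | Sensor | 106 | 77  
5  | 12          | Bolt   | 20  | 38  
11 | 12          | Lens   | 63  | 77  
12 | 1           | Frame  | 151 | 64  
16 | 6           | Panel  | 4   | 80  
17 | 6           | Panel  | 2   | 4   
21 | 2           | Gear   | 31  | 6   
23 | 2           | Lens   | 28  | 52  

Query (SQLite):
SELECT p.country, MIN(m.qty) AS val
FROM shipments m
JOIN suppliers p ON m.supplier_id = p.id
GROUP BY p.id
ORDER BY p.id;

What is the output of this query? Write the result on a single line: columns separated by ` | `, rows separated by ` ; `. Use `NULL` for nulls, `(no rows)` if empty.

France | 151 ; Germany | 28 ; Brazil | 2 ; France | 20

Join each shipments row to its suppliers via supplier_id.
Group joined rows by suppliers.id; compute MIN(m.qty) per group.
  1: ids {12} → MIN(m.qty)=151
  2: ids {1, 21, 23} → MIN(m.qty)=28
  6: ids {16, 17} → MIN(m.qty)=2
  12: ids {5, 11} → MIN(m.qty)=20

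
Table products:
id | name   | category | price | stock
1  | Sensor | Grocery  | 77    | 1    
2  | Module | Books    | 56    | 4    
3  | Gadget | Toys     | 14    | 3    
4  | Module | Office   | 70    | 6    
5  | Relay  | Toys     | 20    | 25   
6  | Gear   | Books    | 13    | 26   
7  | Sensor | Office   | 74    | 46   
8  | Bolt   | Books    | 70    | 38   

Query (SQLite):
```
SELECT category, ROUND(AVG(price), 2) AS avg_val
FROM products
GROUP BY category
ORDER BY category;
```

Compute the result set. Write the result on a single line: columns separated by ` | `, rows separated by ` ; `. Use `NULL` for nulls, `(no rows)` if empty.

Books | 46.33 ; Grocery | 77 ; Office | 72 ; Toys | 17

Partition products by category; compute ROUND(AVG(price), 2) within each group.
  Books: ids {2, 6, 8} → ROUND(AVG(price), 2)=46.33
  Grocery: ids {1} → ROUND(AVG(price), 2)=77
  Office: ids {4, 7} → ROUND(AVG(price), 2)=72
  Toys: ids {3, 5} → ROUND(AVG(price), 2)=17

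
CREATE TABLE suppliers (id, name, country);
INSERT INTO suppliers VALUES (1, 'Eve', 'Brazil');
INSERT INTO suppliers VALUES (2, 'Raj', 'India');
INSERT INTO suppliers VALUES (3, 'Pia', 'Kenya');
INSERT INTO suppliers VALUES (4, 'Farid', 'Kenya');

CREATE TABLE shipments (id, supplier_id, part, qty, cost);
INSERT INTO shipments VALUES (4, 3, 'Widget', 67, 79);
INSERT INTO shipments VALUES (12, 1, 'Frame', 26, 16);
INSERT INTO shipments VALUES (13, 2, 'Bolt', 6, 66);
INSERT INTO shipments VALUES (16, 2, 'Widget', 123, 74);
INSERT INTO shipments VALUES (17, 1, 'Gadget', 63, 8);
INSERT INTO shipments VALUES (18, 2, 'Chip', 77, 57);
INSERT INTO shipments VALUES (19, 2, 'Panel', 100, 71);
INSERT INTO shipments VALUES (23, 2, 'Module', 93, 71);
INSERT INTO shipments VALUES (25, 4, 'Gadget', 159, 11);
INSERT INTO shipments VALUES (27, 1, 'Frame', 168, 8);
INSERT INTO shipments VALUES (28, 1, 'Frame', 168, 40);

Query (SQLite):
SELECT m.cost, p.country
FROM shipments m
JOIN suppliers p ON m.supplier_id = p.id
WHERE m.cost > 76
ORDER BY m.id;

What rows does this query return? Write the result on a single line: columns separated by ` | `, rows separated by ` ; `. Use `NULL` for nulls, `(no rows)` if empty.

Each shipments row matches the suppliers row where supplier_id = suppliers.id.
Then keep rows with m.cost > 76.

79 | Kenya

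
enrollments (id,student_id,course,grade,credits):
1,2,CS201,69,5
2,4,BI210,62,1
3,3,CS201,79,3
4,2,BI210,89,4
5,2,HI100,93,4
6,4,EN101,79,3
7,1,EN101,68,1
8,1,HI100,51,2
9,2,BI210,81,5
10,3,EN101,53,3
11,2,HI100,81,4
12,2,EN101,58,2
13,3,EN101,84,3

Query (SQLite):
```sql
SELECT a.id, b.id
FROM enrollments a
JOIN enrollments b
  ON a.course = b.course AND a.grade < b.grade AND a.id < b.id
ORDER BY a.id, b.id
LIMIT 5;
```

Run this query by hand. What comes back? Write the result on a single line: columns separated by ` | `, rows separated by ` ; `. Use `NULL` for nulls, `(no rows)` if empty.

1 | 3 ; 2 | 4 ; 2 | 9 ; 6 | 13 ; 7 | 13

Pairs (a,b) with same course, a.grade < b.grade, a.id < b.id.
course groups: BI210:{2,4,9} CS201:{1,3} EN101:{6,7,10,12,13} HI100:{5,8,11}
Ordered by (a.id, b.id); first 5.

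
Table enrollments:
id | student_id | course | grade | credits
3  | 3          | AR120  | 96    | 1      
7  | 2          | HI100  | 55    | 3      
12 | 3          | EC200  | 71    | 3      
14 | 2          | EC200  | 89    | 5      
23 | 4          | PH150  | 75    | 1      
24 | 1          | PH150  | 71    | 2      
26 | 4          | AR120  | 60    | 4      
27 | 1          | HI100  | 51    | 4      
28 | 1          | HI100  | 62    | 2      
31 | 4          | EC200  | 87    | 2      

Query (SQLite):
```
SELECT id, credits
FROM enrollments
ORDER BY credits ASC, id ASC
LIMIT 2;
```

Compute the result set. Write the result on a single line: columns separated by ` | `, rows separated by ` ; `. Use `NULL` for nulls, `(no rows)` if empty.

Sort by credits asc, tiebreak id asc: (1, id=3), (1, id=23), (2, id=24), (2, id=28), (2, id=31) …. Take first 2.

3 | 1 ; 23 | 1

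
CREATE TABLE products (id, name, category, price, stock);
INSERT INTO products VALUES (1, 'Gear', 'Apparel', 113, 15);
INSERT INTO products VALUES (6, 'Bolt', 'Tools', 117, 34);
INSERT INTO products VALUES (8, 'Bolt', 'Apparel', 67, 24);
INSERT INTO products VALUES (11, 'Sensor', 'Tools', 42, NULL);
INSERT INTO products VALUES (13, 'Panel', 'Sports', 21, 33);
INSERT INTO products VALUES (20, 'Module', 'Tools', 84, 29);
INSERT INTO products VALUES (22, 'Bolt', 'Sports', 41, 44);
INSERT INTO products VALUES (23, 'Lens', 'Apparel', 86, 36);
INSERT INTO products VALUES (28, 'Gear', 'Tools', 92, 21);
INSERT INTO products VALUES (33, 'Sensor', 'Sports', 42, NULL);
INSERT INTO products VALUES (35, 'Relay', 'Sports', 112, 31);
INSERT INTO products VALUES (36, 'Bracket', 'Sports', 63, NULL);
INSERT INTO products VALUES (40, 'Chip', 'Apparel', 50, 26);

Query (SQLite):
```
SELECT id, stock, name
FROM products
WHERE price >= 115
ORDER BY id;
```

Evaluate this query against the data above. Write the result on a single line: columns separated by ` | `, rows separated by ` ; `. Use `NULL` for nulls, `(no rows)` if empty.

price >= 115: ids {6}

6 | 34 | Bolt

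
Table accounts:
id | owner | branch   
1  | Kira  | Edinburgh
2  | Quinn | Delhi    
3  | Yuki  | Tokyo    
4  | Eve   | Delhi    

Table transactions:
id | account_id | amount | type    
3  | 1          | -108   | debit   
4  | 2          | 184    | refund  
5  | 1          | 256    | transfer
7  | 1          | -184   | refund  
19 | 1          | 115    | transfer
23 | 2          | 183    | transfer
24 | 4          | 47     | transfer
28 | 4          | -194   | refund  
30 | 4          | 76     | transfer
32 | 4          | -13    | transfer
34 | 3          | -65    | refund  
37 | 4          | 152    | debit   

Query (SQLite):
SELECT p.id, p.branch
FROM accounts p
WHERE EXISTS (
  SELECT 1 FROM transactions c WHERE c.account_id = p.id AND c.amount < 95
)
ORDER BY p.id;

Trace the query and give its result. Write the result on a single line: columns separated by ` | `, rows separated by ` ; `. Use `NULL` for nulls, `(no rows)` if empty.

For each accounts row, check whether any transactions with matching account_id has amount < 95.
Keep rows where that is true.

1 | Edinburgh ; 3 | Tokyo ; 4 | Delhi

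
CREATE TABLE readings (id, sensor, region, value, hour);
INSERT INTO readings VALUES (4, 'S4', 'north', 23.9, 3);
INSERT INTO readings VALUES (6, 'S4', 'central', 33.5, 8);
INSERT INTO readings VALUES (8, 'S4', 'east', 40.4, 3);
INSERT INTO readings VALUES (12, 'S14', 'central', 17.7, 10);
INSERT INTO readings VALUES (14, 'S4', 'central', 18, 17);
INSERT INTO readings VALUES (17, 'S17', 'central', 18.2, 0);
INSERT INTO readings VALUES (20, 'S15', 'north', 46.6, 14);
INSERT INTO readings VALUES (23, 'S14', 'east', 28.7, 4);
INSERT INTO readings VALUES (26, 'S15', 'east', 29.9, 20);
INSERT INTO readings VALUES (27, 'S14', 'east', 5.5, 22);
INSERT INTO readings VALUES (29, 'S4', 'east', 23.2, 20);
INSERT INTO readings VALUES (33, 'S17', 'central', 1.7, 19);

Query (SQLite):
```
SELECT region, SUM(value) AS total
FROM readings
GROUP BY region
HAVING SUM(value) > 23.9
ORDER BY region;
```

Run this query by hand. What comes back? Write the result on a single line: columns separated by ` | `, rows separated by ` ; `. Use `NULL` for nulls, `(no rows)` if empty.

Partition readings by region; compute SUM(value) within each group.
HAVING: keep groups where SUM(value) > 23.9.
  central: ids {6, 12, 14, 17, 33} → SUM(value)=89.1
  east: ids {8, 23, 26, 27, 29} → SUM(value)=127.7
  north: ids {4, 20} → SUM(value)=70.5

central | 89.1 ; east | 127.7 ; north | 70.5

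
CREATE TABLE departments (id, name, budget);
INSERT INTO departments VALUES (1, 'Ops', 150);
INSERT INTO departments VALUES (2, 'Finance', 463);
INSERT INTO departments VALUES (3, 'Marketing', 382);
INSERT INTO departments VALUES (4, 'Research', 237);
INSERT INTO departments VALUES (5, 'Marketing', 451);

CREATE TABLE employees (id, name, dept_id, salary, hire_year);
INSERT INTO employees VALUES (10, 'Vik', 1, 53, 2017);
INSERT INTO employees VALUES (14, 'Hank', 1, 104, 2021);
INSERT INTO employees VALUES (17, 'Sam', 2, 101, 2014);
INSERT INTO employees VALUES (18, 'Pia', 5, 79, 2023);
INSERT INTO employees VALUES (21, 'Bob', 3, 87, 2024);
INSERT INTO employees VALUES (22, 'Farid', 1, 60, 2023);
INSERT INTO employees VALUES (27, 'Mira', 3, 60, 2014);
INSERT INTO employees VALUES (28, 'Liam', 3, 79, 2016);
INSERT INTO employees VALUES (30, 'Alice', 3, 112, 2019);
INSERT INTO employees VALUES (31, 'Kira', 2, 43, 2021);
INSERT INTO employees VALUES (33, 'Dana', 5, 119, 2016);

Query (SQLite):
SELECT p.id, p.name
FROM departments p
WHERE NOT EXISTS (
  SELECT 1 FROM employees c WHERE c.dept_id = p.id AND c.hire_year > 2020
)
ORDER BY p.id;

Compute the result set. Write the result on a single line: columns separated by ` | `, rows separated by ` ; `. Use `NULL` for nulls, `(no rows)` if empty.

4 | Research

For each departments row, check whether any employees with matching dept_id has hire_year > 2020.
Keep rows where that is false.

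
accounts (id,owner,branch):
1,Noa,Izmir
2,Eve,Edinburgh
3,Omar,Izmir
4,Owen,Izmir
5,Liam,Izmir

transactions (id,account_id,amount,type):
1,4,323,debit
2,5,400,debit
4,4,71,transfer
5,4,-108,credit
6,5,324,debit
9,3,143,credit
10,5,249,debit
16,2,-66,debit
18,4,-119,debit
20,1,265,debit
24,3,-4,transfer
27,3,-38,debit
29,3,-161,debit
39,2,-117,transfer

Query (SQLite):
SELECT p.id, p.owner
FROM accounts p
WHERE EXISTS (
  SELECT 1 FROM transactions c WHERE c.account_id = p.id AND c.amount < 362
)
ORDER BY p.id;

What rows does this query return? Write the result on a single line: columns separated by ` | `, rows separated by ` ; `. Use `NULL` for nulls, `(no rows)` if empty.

For each accounts row, check whether any transactions with matching account_id has amount < 362.
Keep rows where that is true.

1 | Noa ; 2 | Eve ; 3 | Omar ; 4 | Owen ; 5 | Liam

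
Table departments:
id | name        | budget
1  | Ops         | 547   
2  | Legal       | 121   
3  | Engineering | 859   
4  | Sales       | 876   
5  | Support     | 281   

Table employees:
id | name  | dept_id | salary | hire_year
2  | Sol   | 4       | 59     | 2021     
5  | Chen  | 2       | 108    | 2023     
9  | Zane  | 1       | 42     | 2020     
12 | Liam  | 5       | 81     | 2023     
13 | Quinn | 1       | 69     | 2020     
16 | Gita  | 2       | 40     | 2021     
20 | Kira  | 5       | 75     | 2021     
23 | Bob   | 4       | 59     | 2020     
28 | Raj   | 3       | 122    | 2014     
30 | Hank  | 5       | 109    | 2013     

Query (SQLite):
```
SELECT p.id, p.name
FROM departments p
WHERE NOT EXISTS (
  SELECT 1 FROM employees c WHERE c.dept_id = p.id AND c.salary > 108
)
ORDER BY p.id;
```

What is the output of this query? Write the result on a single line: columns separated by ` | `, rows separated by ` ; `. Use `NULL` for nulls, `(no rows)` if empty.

For each departments row, check whether any employees with matching dept_id has salary > 108.
Keep rows where that is false.

1 | Ops ; 2 | Legal ; 4 | Sales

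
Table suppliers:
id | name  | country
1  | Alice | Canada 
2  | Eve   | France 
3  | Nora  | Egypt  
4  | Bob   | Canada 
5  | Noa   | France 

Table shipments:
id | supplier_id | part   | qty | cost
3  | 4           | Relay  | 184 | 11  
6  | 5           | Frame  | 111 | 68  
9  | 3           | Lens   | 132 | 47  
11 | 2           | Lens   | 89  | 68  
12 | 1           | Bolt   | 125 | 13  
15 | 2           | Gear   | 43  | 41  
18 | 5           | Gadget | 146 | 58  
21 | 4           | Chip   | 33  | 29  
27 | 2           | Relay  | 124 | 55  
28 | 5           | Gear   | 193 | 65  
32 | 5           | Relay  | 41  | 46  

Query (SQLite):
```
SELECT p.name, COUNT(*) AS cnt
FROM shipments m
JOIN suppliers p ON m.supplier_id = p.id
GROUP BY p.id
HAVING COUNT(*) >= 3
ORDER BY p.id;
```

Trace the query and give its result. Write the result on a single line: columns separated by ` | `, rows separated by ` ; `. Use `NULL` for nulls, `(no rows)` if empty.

Join each shipments row to its suppliers via supplier_id.
Group joined rows by suppliers.id; compute COUNT(*) per group.
HAVING: keep groups with count ≥ 3.
  1: ids {12} → COUNT(*)=1
  2: ids {11, 15, 27} → COUNT(*)=3
  3: ids {9} → COUNT(*)=1
  4: ids {3, 21} → COUNT(*)=2
  5: ids {6, 18, 28, 32} → COUNT(*)=4

Eve | 3 ; Noa | 4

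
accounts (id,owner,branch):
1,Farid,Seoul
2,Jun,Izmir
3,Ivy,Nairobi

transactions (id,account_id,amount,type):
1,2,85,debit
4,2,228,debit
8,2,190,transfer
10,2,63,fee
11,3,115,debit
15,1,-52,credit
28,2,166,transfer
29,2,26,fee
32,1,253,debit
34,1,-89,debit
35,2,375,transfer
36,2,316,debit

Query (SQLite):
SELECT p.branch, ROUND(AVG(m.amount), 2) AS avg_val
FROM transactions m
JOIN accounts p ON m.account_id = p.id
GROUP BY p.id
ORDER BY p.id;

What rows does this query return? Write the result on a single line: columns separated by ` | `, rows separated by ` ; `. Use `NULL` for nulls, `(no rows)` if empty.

Join each transactions row to its accounts via account_id.
Group joined rows by accounts.id; compute ROUND(AVG(m.amount), 2) per group.
  1: ids {15, 32, 34} → ROUND(AVG(m.amount), 2)=37.33
  2: ids {1, 4, 8, 10, 28, 29, 35, 36} → ROUND(AVG(m.amount), 2)=181.13
  3: ids {11} → ROUND(AVG(m.amount), 2)=115

Seoul | 37.33 ; Izmir | 181.13 ; Nairobi | 115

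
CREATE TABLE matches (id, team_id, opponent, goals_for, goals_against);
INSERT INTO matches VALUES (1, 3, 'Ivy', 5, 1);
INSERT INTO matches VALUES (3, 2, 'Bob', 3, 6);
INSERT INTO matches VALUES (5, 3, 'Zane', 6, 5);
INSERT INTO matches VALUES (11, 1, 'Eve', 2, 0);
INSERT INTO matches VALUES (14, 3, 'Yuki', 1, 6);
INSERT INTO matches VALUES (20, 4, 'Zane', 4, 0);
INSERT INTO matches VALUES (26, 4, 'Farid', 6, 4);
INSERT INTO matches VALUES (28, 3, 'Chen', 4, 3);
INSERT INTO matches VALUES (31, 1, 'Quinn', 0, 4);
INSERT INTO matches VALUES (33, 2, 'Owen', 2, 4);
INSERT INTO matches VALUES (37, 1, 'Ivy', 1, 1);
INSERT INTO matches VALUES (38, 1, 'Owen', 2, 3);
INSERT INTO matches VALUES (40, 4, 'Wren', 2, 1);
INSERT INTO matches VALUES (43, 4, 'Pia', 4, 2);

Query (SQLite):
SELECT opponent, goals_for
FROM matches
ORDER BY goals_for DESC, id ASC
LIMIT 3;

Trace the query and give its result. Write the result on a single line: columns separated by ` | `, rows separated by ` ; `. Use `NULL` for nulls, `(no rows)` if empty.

Sort by goals_for desc, tiebreak id asc: (6, id=5), (6, id=26), (5, id=1), (4, id=20), (4, id=28), (4, id=43) …. Take first 3.

Zane | 6 ; Farid | 6 ; Ivy | 5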